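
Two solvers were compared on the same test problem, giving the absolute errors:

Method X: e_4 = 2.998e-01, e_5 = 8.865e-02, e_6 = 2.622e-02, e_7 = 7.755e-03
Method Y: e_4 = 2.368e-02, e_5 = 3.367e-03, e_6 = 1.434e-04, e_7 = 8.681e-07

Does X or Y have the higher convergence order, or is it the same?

Method X: p ≈ ln(7.755e-03/2.622e-02)/ln(2.622e-02/8.865e-02) ≈ 1.00.
Method Y: p ≈ ln(8.681e-07/1.434e-04)/ln(1.434e-04/3.367e-03) ≈ 1.62.
Method Y has the higher order (≈1.6 vs ≈1.0).

Y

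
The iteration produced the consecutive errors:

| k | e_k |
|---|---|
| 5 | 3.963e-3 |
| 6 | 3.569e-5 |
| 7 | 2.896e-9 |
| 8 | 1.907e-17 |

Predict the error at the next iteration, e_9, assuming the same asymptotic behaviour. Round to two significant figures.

8.3e-34

First estimate the order: p ≈ ln(e_8/e_7) / ln(e_7/e_6) = ln(1.907e-17/2.896e-9)/ln(2.896e-9/3.569e-5) = ln(6.58494e-09)/ln(8.11432e-05) ≈ 2.0000.
Then e_9 ≈ e_8·(e_8/e_7)^p = 1.907e-17·(6.58494e-09)^2.0000 = 1.907e-17·4.33614e-17 ≈ 8.269e-34.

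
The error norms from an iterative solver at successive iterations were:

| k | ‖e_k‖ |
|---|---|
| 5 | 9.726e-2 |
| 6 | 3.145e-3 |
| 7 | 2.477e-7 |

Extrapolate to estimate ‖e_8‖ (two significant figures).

1.2e-18

First estimate the order: p ≈ ln(‖e_7‖/‖e_6‖) / ln(‖e_6‖/‖e_5‖) = ln(2.477e-7/3.145e-3)/ln(3.145e-3/9.726e-2) = ln(7.87599e-05)/ln(0.032336) ≈ 2.7536.
Then ‖e_8‖ ≈ ‖e_7‖·(‖e_7‖/‖e_6‖)^p = 2.477e-7·(7.87599e-05)^2.7536 = 2.477e-7·5.01263e-12 ≈ 1.242e-18.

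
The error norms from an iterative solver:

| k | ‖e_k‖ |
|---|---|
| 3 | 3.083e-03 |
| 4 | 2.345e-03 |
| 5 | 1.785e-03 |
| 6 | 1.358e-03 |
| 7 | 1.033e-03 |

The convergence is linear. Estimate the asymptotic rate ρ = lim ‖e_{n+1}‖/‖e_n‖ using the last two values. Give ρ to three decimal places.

0.761

ρ ≈ ‖e_7‖/‖e_6‖ = 1.033e-03/1.358e-03 = 0.76068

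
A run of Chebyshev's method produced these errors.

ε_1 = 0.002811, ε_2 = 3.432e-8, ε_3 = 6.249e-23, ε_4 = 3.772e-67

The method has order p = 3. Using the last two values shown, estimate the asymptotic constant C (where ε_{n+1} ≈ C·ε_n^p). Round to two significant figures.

C ≈ ε_4 / ε_3^3
  = 3.772e-67 / (6.249e-23)^3
  = 3.772e-67 / 2.44023e-67 ≈ 1.5458

1.5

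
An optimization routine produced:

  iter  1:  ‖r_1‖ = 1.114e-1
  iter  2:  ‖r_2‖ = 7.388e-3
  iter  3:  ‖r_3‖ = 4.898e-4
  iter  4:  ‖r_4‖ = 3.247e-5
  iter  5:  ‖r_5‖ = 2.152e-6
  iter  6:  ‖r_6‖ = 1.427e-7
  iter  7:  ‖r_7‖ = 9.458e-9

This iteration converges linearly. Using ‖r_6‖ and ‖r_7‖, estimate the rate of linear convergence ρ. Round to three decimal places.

0.066

ρ ≈ ‖r_7‖/‖r_6‖ = 9.458e-9/1.427e-7 = 0.06628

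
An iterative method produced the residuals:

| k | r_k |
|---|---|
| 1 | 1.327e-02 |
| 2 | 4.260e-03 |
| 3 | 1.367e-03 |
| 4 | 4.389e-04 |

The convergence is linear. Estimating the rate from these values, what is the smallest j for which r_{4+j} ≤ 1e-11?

Rate ρ ≈ r_4/r_3 = 4.389e-04/1.367e-03 = 0.3211.
After j more steps, r_{4+j} ≈ 4.389e-04·ρ^j; need ρ^j ≤ 1e-11/4.389e-04 = 2.27842e-08.
j ≥ ln(2.27842e-08)/ln(0.3211) = -17.5972/-1.13600 = 15.490.
So 16 more iterations are needed.

16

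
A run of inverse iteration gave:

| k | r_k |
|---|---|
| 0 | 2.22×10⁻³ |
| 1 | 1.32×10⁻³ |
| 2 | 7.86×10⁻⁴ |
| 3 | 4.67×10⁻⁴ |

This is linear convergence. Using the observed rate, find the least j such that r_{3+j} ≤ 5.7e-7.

13

Rate ρ ≈ r_3/r_2 = 4.67×10⁻⁴/7.86×10⁻⁴ = 0.5941.
After j more steps, r_{3+j} ≈ 4.67×10⁻⁴·ρ^j; need ρ^j ≤ 5.7e-7/4.67×10⁻⁴ = 0.00122056.
j ≥ ln(0.00122056)/ln(0.5941) = -6.7084/-0.52071 = 12.883.
So 13 more iterations are needed.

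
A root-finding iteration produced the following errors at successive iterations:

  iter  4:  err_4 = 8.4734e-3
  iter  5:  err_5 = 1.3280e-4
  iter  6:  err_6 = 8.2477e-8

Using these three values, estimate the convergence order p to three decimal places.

1.777

p ≈ ln(err_6/err_5) / ln(err_5/err_4)
  = ln(8.2477e-8/1.3280e-4) / ln(1.3280e-4/8.4734e-3)
  = ln(0.000621062) / ln(0.0156726)
  = -7.384080 / -4.155841 ≈ 1.776796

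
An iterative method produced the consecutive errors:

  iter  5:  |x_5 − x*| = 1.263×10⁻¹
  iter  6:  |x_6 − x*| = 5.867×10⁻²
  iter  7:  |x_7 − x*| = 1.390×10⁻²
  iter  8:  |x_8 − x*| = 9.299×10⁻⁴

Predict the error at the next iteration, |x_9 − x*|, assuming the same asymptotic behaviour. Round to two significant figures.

5.8e-6

First estimate the order: p ≈ ln(|x_8 − x*|/|x_7 − x*|) / ln(|x_7 − x*|/|x_6 − x*|) = ln(9.299×10⁻⁴/1.390×10⁻²)/ln(1.390×10⁻²/5.867×10⁻²) = ln(0.0668993)/ln(0.236918) ≈ 1.8781.
Then |x_9 − x*| ≈ |x_8 − x*|·(|x_8 − x*|/|x_7 − x*|)^p = 9.299×10⁻⁴·(0.0668993)^1.8781 = 9.299×10⁻⁴·0.00622335 ≈ 5.787e-06.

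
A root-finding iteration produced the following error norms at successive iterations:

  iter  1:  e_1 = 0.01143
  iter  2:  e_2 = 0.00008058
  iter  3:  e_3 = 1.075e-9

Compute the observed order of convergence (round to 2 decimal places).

p ≈ ln(e_3/e_2) / ln(e_2/e_1)
  = ln(1.075e-9/0.00008058) / ln(0.00008058/0.01143)
  = ln(1.33408e-05) / ln(0.00704987)
  = -11.22468 / -4.95475 ≈ 2.26544

2.27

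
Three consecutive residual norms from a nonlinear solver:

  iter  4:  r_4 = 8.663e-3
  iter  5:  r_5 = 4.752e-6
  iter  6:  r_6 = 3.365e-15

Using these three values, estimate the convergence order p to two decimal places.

p ≈ ln(r_6/r_5) / ln(r_5/r_4)
  = ln(3.365e-15/4.752e-6) / ln(4.752e-6/8.663e-3)
  = ln(7.08123e-10) / ln(0.00054854)
  = -21.06840 / -7.50825 ≈ 2.80603

2.81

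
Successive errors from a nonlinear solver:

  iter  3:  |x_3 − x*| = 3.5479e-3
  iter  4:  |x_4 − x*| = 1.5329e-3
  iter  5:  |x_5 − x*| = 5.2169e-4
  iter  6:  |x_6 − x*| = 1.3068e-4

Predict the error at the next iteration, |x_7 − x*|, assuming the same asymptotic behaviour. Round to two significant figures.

First estimate the order: p ≈ ln(|x_6 − x*|/|x_5 − x*|) / ln(|x_5 − x*|/|x_4 − x*|) = ln(1.3068e-4/5.2169e-4)/ln(5.2169e-4/1.5329e-3) = ln(0.250494)/ln(0.340329) ≈ 1.2843.
Then |x_7 − x*| ≈ |x_6 − x*|·(|x_6 − x*|/|x_5 − x*|)^p = 1.3068e-4·(0.250494)^1.2843 = 1.3068e-4·0.168996 ≈ 2.208e-05.

2.2e-5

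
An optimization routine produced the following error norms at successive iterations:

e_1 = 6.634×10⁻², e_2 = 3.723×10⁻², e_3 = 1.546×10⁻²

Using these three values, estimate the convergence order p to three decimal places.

1.521

p ≈ ln(e_3/e_2) / ln(e_2/e_1)
  = ln(1.546×10⁻²/3.723×10⁻²) / ln(3.723×10⁻²/6.634×10⁻²)
  = ln(0.415257) / ln(0.5612)
  = -0.878858 / -0.577678 ≈ 1.521363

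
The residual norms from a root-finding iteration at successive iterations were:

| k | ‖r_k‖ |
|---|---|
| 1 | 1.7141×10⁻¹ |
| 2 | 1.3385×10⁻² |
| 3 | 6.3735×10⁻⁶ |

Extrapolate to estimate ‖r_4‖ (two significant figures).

First estimate the order: p ≈ ln(‖r_3‖/‖r_2‖) / ln(‖r_2‖/‖r_1‖) = ln(6.3735×10⁻⁶/1.3385×10⁻²)/ln(1.3385×10⁻²/1.7141×10⁻¹) = ln(0.000476167)/ln(0.0780876) ≈ 3.0000.
Then ‖r_4‖ ≈ ‖r_3‖·(‖r_3‖/‖r_2‖)^p = 6.3735×10⁻⁶·(0.000476167)^3.0000 = 6.3735×10⁻⁶·1.07964e-10 ≈ 6.881e-16.

6.9e-16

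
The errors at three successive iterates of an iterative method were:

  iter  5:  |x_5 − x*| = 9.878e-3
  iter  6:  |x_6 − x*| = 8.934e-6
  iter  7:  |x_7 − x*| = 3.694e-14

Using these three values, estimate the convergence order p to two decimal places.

p ≈ ln(|x_7 − x*|/|x_6 − x*|) / ln(|x_6 − x*|/|x_5 − x*|)
  = ln(3.694e-14/8.934e-6) / ln(8.934e-6/9.878e-3)
  = ln(4.13477e-09) / ln(0.000904434)
  = -19.30383 / -7.00820 ≈ 2.75446

2.75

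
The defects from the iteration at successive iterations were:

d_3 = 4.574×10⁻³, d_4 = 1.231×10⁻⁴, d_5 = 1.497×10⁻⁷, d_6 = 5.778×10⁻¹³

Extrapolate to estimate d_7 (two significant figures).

5.1e-23

First estimate the order: p ≈ ln(d_6/d_5) / ln(d_5/d_4) = ln(5.778×10⁻¹³/1.497×10⁻⁷)/ln(1.497×10⁻⁷/1.231×10⁻⁴) = ln(3.85972e-06)/ln(0.00121608) ≈ 1.8571.
Then d_7 ≈ d_6·(d_6/d_5)^p = 5.778×10⁻¹³·(3.85972e-06)^1.8571 = 5.778×10⁻¹³·8.8449e-11 ≈ 5.111e-23.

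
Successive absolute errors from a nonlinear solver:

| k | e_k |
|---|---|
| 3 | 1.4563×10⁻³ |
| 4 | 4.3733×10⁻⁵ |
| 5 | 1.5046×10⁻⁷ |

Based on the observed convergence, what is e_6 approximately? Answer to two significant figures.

First estimate the order: p ≈ ln(e_5/e_4) / ln(e_4/e_3) = ln(1.5046×10⁻⁷/4.3733×10⁻⁵)/ln(4.3733×10⁻⁵/1.4563×10⁻³) = ln(0.00344042)/ln(0.0300302) ≈ 1.6181.
Then e_6 ≈ e_5·(e_5/e_4)^p = 1.5046×10⁻⁷·(0.00344042)^1.6181 = 1.5046×10⁻⁷·0.000103274 ≈ 1.554e-11.

1.6e-11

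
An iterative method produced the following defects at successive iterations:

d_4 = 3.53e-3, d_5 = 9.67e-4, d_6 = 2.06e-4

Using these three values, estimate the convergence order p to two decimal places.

1.19

p ≈ ln(d_6/d_5) / ln(d_5/d_4)
  = ln(2.06e-4/9.67e-4) / ln(9.67e-4/3.53e-3)
  = ln(0.21303) / ln(0.273938)
  = -1.54632 / -1.29485 ≈ 1.19421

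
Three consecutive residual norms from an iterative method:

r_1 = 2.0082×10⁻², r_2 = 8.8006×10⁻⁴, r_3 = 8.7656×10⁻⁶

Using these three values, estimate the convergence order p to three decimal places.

1.474

p ≈ ln(r_3/r_2) / ln(r_2/r_1)
  = ln(8.7656×10⁻⁶/8.8006×10⁻⁴) / ln(8.8006×10⁻⁴/2.0082×10⁻²)
  = ln(0.00996023) / ln(0.0438233)
  = -4.609155 / -3.127590 ≈ 1.473708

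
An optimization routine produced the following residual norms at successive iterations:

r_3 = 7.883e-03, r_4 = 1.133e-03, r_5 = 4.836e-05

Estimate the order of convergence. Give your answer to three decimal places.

1.626

p ≈ ln(r_5/r_4) / ln(r_4/r_3)
  = ln(4.836e-05/1.133e-03) / ln(1.133e-03/7.883e-03)
  = ln(0.0426831) / ln(0.143727)
  = -3.153952 / -1.939840 ≈ 1.625883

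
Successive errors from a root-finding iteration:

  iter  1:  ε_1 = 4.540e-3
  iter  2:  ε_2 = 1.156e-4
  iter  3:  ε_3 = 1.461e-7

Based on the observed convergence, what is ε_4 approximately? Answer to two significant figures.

First estimate the order: p ≈ ln(ε_3/ε_2) / ln(ε_2/ε_1) = ln(1.461e-7/1.156e-4)/ln(1.156e-4/4.540e-3) = ln(0.00126384)/ln(0.0254626) ≈ 1.8181.
Then ε_4 ≈ ε_3·(ε_3/ε_2)^p = 1.461e-7·(0.00126384)^1.8181 = 1.461e-7·5.37757e-06 ≈ 7.857e-13.

7.9e-13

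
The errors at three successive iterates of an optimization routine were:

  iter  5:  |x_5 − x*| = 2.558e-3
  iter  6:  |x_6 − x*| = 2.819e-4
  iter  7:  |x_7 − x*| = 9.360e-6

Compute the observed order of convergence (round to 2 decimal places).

p ≈ ln(|x_7 − x*|/|x_6 − x*|) / ln(|x_6 − x*|/|x_5 − x*|)
  = ln(9.360e-6/2.819e-4) / ln(2.819e-4/2.558e-3)
  = ln(0.0332033) / ln(0.110203)
  = -3.40511 / -2.20543 ≈ 1.54397

1.54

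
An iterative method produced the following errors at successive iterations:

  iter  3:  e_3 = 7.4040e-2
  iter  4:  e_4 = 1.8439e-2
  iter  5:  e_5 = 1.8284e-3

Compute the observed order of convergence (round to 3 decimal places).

1.662

p ≈ ln(e_5/e_4) / ln(e_4/e_3)
  = ln(1.8284e-3/1.8439e-2) / ln(1.8439e-2/7.4040e-2)
  = ln(0.0991594) / ln(0.249041)
  = -2.311027 / -1.390138 ≈ 1.662444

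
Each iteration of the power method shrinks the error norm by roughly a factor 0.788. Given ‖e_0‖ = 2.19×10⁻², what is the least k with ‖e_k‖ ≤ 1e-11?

After k steps, ‖e_k‖ ≈ 2.19×10⁻²·0.788^k.
Need 0.788^k ≤ 1e-11/2.19×10⁻² = 4.56621e-10.
k ≥ ln(4.56621e-10)/ln(0.788) = -21.5072/-0.23826 = 90.268.
Smallest integer k = 91.

91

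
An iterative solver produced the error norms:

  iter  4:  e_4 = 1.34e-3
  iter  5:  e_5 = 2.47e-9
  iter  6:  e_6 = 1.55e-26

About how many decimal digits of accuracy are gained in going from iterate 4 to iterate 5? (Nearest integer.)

Digits gained ≈ log₁₀(e_4/e_5) = log₁₀(1.34e-3/2.47e-9) = log₁₀(542510) ≈ 5.734.

6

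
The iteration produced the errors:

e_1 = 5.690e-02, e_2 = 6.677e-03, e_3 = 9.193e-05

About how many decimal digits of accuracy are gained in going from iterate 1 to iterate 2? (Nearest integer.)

1

Digits gained ≈ log₁₀(e_1/e_2) = log₁₀(5.690e-02/6.677e-03) = log₁₀(8.52179) ≈ 0.931.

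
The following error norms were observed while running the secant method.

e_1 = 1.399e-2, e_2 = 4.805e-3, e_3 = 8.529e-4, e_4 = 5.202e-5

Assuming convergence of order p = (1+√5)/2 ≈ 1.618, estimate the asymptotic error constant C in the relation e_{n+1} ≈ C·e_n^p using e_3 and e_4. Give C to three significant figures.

C ≈ e_4 / e_3^1.618
  = 5.202e-5 / (8.529e-4)^1.618
  = 5.202e-5 / 1.08192e-05 ≈ 4.8081

4.81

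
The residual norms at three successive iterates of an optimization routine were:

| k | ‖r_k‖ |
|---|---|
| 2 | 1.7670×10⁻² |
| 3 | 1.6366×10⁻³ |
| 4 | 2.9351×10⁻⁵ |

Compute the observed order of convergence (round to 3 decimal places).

1.690

p ≈ ln(‖r_4‖/‖r_3‖) / ln(‖r_3‖/‖r_2‖)
  = ln(2.9351×10⁻⁵/1.6366×10⁻³) / ln(1.6366×10⁻³/1.7670×10⁻²)
  = ln(0.0179341) / ln(0.0926203)
  = -4.021051 / -2.379247 ≈ 1.690052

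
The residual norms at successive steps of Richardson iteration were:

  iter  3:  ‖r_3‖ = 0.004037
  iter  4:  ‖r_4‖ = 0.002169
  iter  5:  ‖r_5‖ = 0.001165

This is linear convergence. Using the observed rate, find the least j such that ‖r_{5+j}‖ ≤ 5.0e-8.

17

Rate ρ ≈ ‖r_5‖/‖r_4‖ = 0.001165/0.002169 = 0.5371.
After j more steps, ‖r_{5+j}‖ ≈ 0.001165·ρ^j; need ρ^j ≤ 5.0e-8/0.001165 = 4.29185e-05.
j ≥ ln(4.29185e-05)/ln(0.5371) = -10.0562/-0.62157 = 16.179.
So 17 more iterations are needed.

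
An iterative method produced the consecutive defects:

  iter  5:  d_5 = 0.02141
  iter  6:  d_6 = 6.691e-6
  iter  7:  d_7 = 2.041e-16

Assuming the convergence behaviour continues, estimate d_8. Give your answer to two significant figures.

First estimate the order: p ≈ ln(d_7/d_6) / ln(d_6/d_5) = ln(2.041e-16/6.691e-6)/ln(6.691e-6/0.02141) = ln(3.05037e-11)/ln(0.000312518) ≈ 3.0001.
Then d_8 ≈ d_7·(d_7/d_6)^p = 2.041e-16·(3.05037e-11)^3.0001 = 2.041e-16·2.83143e-32 ≈ 5.779e-48.

5.8e-48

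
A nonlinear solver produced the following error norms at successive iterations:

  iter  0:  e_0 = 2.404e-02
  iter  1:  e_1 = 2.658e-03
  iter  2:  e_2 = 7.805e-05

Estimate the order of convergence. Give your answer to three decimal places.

p ≈ ln(e_2/e_1) / ln(e_1/e_0)
  = ln(7.805e-05/2.658e-03) / ln(2.658e-03/2.404e-02)
  = ln(0.0293642) / ln(0.110566)
  = -3.527979 / -2.202143 ≈ 1.602066

1.602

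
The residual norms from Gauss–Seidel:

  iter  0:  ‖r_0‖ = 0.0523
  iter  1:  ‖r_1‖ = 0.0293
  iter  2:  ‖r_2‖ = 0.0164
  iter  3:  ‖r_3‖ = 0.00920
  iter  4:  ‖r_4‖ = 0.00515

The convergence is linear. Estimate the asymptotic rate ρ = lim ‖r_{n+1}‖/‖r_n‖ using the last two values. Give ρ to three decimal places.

0.560

ρ ≈ ‖r_4‖/‖r_3‖ = 0.00515/0.00920 = 0.55978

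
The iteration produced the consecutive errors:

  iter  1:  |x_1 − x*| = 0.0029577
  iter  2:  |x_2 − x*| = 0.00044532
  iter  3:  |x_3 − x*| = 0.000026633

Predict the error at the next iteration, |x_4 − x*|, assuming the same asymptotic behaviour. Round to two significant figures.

4.0e-7

First estimate the order: p ≈ ln(|x_3 − x*|/|x_2 − x*|) / ln(|x_2 − x*|/|x_1 − x*|) = ln(0.000026633/0.00044532)/ln(0.00044532/0.0029577) = ln(0.0598064)/ln(0.150563) ≈ 1.4876.
Then |x_4 − x*| ≈ |x_3 − x*|·(|x_3 − x*|/|x_2 − x*|)^p = 0.000026633·(0.0598064)^1.4876 = 0.000026633·0.0151457 ≈ 4.034e-07.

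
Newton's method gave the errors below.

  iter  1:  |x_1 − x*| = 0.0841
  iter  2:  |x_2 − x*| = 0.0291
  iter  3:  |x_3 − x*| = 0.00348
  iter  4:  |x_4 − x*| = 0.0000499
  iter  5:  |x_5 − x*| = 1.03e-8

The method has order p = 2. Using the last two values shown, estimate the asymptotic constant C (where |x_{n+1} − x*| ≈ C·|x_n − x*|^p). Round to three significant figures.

C ≈ |x_5 − x*| / |x_4 − x*|^2
  = 1.03e-8 / (0.0000499)^2
  = 1.03e-8 / 2.49001e-09 ≈ 4.1365

4.14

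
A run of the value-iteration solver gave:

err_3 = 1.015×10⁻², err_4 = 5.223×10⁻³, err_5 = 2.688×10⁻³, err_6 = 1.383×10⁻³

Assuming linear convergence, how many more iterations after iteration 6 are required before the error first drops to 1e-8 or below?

18

Rate ρ ≈ err_6/err_5 = 1.383×10⁻³/2.688×10⁻³ = 0.5145.
After j more steps, err_{6+j} ≈ 1.383×10⁻³·ρ^j; need ρ^j ≤ 1e-8/1.383×10⁻³ = 7.23066e-06.
j ≥ ln(7.23066e-06)/ln(0.5145) = -11.8372/-0.66456 = 17.812.
So 18 more iterations are needed.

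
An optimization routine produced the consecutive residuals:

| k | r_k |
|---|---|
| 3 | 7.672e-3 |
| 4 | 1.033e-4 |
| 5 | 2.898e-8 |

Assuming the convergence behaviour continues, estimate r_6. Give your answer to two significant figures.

5.2e-15

First estimate the order: p ≈ ln(r_5/r_4) / ln(r_4/r_3) = ln(2.898e-8/1.033e-4)/ln(1.033e-4/7.672e-3) = ln(0.000280542)/ln(0.0134645) ≈ 1.8986.
Then r_6 ≈ r_5·(r_5/r_4)^p = 2.898e-8·(0.000280542)^1.8986 = 2.898e-8·1.80372e-07 ≈ 5.227e-15.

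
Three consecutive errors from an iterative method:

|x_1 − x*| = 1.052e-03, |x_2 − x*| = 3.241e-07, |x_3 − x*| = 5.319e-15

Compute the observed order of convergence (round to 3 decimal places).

2.217

p ≈ ln(|x_3 − x*|/|x_2 − x*|) / ln(|x_2 − x*|/|x_1 − x*|)
  = ln(5.319e-15/3.241e-07) / ln(3.241e-07/1.052e-03)
  = ln(1.64116e-08) / ln(0.00030808)
  = -17.925277 / -8.085151 ≈ 2.217061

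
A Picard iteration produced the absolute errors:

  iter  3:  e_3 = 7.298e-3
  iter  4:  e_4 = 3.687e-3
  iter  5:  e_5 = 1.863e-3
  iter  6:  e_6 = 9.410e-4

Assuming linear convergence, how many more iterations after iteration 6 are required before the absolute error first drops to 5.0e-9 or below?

18

Rate ρ ≈ e_6/e_5 = 9.410e-4/1.863e-3 = 0.5051.
After j more steps, e_{6+j} ≈ 9.410e-4·ρ^j; need ρ^j ≤ 5.0e-9/9.410e-4 = 5.3135e-06.
j ≥ ln(5.3135e-06)/ln(0.5051) = -12.1453/-0.68300 = 17.782.
So 18 more iterations are needed.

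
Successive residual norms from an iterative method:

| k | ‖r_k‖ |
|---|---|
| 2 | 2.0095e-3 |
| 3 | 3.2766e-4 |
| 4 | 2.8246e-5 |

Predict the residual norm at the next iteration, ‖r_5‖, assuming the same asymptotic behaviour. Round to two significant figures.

First estimate the order: p ≈ ln(‖r_4‖/‖r_3‖) / ln(‖r_3‖/‖r_2‖) = ln(2.8246e-5/3.2766e-4)/ln(3.2766e-4/2.0095e-3) = ln(0.0862052)/ln(0.163055) ≈ 1.3514.
Then ‖r_5‖ ≈ ‖r_4‖·(‖r_4‖/‖r_3‖)^p = 2.8246e-5·(0.0862052)^1.3514 = 2.8246e-5·0.0364317 ≈ 1.029e-06.

1.0e-6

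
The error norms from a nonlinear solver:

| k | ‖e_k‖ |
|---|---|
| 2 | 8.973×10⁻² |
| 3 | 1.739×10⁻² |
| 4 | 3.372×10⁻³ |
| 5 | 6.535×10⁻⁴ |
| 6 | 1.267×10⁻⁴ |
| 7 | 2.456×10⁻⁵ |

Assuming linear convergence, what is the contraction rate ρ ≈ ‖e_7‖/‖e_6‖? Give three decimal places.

ρ ≈ ‖e_7‖/‖e_6‖ = 2.456×10⁻⁵/1.267×10⁻⁴ = 0.19384

0.194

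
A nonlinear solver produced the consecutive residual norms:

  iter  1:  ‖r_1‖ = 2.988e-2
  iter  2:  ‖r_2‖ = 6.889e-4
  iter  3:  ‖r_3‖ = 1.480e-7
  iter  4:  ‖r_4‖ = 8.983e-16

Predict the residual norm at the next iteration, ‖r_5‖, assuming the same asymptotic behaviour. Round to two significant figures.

First estimate the order: p ≈ ln(‖r_4‖/‖r_3‖) / ln(‖r_3‖/‖r_2‖) = ln(8.983e-16/1.480e-7)/ln(1.480e-7/6.889e-4) = ln(6.06959e-09)/ln(0.000214835) ≈ 2.2402.
Then ‖r_5‖ ≈ ‖r_4‖·(‖r_4‖/‖r_3‖)^p = 8.983e-16·(6.06959e-09)^2.2402 = 8.983e-16·3.91412e-19 ≈ 3.516e-34.

3.5e-34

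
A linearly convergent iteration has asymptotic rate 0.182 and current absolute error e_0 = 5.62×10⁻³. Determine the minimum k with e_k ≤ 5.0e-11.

After k steps, e_k ≈ 5.62×10⁻³·0.182^k.
Need 0.182^k ≤ 5.0e-11/5.62×10⁻³ = 8.8968e-09.
k ≥ ln(8.8968e-09)/ln(0.182) = -18.5376/-1.70375 = 10.880.
Smallest integer k = 11.

11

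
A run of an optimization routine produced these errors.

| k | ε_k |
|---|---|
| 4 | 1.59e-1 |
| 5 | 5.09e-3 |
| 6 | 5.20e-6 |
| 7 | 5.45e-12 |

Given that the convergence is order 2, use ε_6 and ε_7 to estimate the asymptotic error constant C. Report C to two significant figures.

C ≈ ε_7 / ε_6^2
  = 5.45e-12 / (5.20e-6)^2
  = 5.45e-12 / 2.704e-11 ≈ 0.20155

0.20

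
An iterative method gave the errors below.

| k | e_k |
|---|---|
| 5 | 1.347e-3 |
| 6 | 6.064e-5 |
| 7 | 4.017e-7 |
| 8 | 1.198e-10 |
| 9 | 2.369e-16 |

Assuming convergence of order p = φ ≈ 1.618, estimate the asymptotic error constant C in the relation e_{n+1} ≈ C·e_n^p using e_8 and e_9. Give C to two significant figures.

C ≈ e_9 / e_8^1.618
  = 2.369e-16 / (1.198e-10)^1.618
  = 2.369e-16 / 8.85e-17 ≈ 2.6768

2.7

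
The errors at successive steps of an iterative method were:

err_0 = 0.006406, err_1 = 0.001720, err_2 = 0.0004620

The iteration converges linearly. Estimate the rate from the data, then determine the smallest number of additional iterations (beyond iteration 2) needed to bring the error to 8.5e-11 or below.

12

Rate ρ ≈ err_2/err_1 = 0.0004620/0.001720 = 0.2686.
After j more steps, err_{2+j} ≈ 0.0004620·ρ^j; need ρ^j ≤ 8.5e-11/0.0004620 = 1.83983e-07.
j ≥ ln(1.83983e-07)/ln(0.2686) = -15.5084/-1.31453 = 11.798.
So 12 more iterations are needed.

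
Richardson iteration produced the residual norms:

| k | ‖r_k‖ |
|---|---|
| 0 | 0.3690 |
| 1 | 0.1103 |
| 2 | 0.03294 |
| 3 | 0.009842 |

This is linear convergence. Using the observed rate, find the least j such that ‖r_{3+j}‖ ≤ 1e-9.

Rate ρ ≈ ‖r_3‖/‖r_2‖ = 0.009842/0.03294 = 0.2988.
After j more steps, ‖r_{3+j}‖ ≈ 0.009842·ρ^j; need ρ^j ≤ 1e-9/0.009842 = 1.01605e-07.
j ≥ ln(1.01605e-07)/ln(0.2988) = -16.1022/-1.20798 = 13.330.
So 14 more iterations are needed.

14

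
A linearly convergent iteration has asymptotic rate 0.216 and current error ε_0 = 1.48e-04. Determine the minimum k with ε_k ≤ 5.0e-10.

9

After k steps, ε_k ≈ 1.48e-04·0.216^k.
Need 0.216^k ≤ 5.0e-10/1.48e-04 = 3.37838e-06.
k ≥ ln(3.37838e-06)/ln(0.216) = -12.5981/-1.53248 = 8.221.
Smallest integer k = 9.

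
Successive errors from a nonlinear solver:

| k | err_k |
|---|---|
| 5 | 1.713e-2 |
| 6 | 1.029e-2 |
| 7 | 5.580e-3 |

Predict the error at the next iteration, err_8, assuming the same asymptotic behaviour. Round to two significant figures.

First estimate the order: p ≈ ln(err_7/err_6) / ln(err_6/err_5) = ln(5.580e-3/1.029e-2)/ln(1.029e-2/1.713e-2) = ln(0.542274)/ln(0.600701) ≈ 1.2008.
Then err_8 ≈ err_7·(err_7/err_6)^p = 5.580e-3·(0.542274)^1.2008 = 5.580e-3·0.479568 ≈ 0.002676.

2.7e-3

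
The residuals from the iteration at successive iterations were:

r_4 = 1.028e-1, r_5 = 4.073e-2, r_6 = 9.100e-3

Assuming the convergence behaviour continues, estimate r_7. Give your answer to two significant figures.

8.0e-4

First estimate the order: p ≈ ln(r_6/r_5) / ln(r_5/r_4) = ln(9.100e-3/4.073e-2)/ln(4.073e-2/1.028e-1) = ln(0.223423)/ln(0.396206) ≈ 1.6188.
Then r_7 ≈ r_6·(r_6/r_5)^p = 9.100e-3·(0.223423)^1.6188 = 9.100e-3·0.0883829 ≈ 0.0008043.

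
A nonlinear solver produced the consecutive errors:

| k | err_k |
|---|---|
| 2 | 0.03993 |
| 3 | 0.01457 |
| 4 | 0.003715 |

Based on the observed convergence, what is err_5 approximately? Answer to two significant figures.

First estimate the order: p ≈ ln(err_4/err_3) / ln(err_3/err_2) = ln(0.003715/0.01457)/ln(0.01457/0.03993) = ln(0.254976)/ln(0.364889) ≈ 1.3555.
Then err_5 ≈ err_4·(err_4/err_3)^p = 0.003715·(0.254976)^1.3555 = 0.003715·0.156859 ≈ 0.0005827.

5.8e-4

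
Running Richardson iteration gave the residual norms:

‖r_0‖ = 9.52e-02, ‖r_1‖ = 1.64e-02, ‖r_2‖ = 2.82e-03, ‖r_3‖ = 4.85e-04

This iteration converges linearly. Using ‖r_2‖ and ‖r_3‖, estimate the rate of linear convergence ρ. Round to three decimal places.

ρ ≈ ‖r_3‖/‖r_2‖ = 4.85e-04/2.82e-03 = 0.17199

0.172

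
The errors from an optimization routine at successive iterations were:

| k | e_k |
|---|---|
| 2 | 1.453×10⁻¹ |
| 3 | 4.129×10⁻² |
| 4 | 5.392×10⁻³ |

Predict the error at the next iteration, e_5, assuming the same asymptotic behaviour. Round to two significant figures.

First estimate the order: p ≈ ln(e_4/e_3) / ln(e_3/e_2) = ln(5.392×10⁻³/4.129×10⁻²)/ln(4.129×10⁻²/1.453×10⁻¹) = ln(0.130589)/ln(0.284171) ≈ 1.6180.
Then e_5 ≈ e_4·(e_4/e_3)^p = 5.392×10⁻³·(0.130589)^1.6180 = 5.392×10⁻³·0.0371139 ≈ 0.0002001.

2.0e-4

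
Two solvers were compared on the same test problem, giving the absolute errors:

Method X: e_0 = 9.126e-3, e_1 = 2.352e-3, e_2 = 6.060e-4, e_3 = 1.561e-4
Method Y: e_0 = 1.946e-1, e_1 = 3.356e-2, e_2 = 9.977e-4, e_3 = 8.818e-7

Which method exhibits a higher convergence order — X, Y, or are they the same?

Method X: p ≈ ln(1.561e-4/6.060e-4)/ln(6.060e-4/2.352e-3) ≈ 1.00.
Method Y: p ≈ ln(8.818e-7/9.977e-4)/ln(9.977e-4/3.356e-2) ≈ 2.00.
Method Y has the higher order (≈2.0 vs ≈1.0).

Y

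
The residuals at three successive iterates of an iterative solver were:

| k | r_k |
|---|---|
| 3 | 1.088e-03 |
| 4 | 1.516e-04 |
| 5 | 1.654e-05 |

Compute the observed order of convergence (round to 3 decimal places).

p ≈ ln(r_5/r_4) / ln(r_4/r_3)
  = ln(1.654e-05/1.516e-04) / ln(1.516e-04/1.088e-03)
  = ln(0.109103) / ln(0.139338)
  = -2.215463 / -1.970853 ≈ 1.124114

1.124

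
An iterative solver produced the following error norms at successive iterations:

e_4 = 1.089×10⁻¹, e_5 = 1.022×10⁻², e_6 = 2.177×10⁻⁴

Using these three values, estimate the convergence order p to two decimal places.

1.63

p ≈ ln(e_6/e_5) / ln(e_5/e_4)
  = ln(2.177×10⁻⁴/1.022×10⁻²) / ln(1.022×10⁻²/1.089×10⁻¹)
  = ln(0.0213014) / ln(0.0938476)
  = -3.84898 / -2.36608 ≈ 1.62673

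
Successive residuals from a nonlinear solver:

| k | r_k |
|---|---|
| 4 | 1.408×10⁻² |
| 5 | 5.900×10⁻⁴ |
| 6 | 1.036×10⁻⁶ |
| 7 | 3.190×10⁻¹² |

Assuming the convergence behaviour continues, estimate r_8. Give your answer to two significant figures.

First estimate the order: p ≈ ln(r_7/r_6) / ln(r_6/r_5) = ln(3.190×10⁻¹²/1.036×10⁻⁶)/ln(1.036×10⁻⁶/5.900×10⁻⁴) = ln(3.07915e-06)/ln(0.00175593) ≈ 2.0002.
Then r_8 ≈ r_7·(r_7/r_6)^p = 3.190×10⁻¹²·(3.07915e-06)^2.0002 = 3.190×10⁻¹²·9.45713e-12 ≈ 3.017e-23.

3.0e-23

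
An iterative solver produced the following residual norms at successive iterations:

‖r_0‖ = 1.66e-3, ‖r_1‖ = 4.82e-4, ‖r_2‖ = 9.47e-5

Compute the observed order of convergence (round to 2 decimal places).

1.32

p ≈ ln(‖r_2‖/‖r_1‖) / ln(‖r_1‖/‖r_0‖)
  = ln(9.47e-5/4.82e-4) / ln(4.82e-4/1.66e-3)
  = ln(0.196473) / ln(0.290361)
  = -1.62723 / -1.23663 ≈ 1.31586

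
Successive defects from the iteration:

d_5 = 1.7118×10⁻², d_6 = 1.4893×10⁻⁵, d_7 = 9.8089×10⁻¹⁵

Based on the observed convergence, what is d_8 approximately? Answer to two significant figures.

2.8e-42

First estimate the order: p ≈ ln(d_7/d_6) / ln(d_6/d_5) = ln(9.8089×10⁻¹⁵/1.4893×10⁻⁵)/ln(1.4893×10⁻⁵/1.7118×10⁻²) = ln(6.58625e-10)/ln(0.00087002) ≈ 3.0000.
Then d_8 ≈ d_7·(d_7/d_6)^p = 9.8089×10⁻¹⁵·(6.58625e-10)^3.0000 = 9.8089×10⁻¹⁵·2.85703e-28 ≈ 2.802e-42.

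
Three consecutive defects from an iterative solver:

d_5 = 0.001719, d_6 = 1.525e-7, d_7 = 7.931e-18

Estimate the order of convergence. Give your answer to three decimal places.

p ≈ ln(d_7/d_6) / ln(d_6/d_5)
  = ln(7.931e-18/1.525e-7) / ln(1.525e-7/0.001719)
  = ln(5.20066e-11) / ln(8.87144e-05)
  = -23.679650 / -9.330088 ≈ 2.537988

2.538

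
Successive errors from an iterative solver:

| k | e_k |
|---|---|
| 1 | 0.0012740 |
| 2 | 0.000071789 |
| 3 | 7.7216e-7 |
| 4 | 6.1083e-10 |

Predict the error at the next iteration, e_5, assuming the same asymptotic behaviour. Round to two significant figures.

First estimate the order: p ≈ ln(e_4/e_3) / ln(e_3/e_2) = ln(6.1083e-10/7.7216e-7)/ln(7.7216e-7/0.000071789) = ln(0.000791067)/ln(0.010756) ≈ 1.5758.
Then e_5 ≈ e_4·(e_4/e_3)^p = 6.1083e-10·(0.000791067)^1.5758 = 6.1083e-10·1.29481e-05 ≈ 7.909e-15.

7.9e-15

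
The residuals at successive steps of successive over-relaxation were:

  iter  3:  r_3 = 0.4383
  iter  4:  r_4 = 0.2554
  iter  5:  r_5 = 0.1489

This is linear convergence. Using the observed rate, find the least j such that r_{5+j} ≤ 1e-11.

44

Rate ρ ≈ r_5/r_4 = 0.1489/0.2554 = 0.5830.
After j more steps, r_{5+j} ≈ 0.1489·ρ^j; need ρ^j ≤ 1e-11/0.1489 = 6.71592e-11.
j ≥ ln(6.71592e-11)/ln(0.5830) = -23.4240/-0.53957 = 43.412.
So 44 more iterations are needed.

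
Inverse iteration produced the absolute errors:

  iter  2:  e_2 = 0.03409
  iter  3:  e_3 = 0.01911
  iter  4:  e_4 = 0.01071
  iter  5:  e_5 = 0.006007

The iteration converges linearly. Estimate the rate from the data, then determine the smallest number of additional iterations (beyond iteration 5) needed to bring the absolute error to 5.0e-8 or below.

Rate ρ ≈ e_5/e_4 = 0.006007/0.01071 = 0.5609.
After j more steps, e_{5+j} ≈ 0.006007·ρ^j; need ρ^j ≤ 5.0e-8/0.006007 = 8.32362e-06.
j ≥ ln(8.32362e-06)/ln(0.5609) = -11.6964/-0.57821 = 20.229.
So 21 more iterations are needed.

21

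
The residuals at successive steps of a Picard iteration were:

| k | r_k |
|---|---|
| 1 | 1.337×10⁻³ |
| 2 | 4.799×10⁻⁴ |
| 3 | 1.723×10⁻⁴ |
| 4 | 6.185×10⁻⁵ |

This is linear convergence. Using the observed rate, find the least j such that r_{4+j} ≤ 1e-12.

Rate ρ ≈ r_4/r_3 = 6.185×10⁻⁵/1.723×10⁻⁴ = 0.3590.
After j more steps, r_{4+j} ≈ 6.185×10⁻⁵·ρ^j; need ρ^j ≤ 1e-12/6.185×10⁻⁵ = 1.61681e-08.
j ≥ ln(1.61681e-08)/ln(0.3590) = -17.9402/-1.02443 = 17.512.
So 18 more iterations are needed.

18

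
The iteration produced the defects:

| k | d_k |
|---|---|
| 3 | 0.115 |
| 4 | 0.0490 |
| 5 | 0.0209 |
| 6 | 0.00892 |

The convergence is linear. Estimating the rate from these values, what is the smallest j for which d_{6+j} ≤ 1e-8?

17

Rate ρ ≈ d_6/d_5 = 0.00892/0.0209 = 0.4268.
After j more steps, d_{6+j} ≈ 0.00892·ρ^j; need ρ^j ≤ 1e-8/0.00892 = 1.12108e-06.
j ≥ ln(1.12108e-06)/ln(0.4268) = -13.7012/-0.85144 = 16.092.
So 17 more iterations are needed.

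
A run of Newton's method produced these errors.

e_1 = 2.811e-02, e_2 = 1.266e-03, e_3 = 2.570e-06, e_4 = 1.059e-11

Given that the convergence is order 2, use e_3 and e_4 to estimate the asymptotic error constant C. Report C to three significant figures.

1.60

C ≈ e_4 / e_3^2
  = 1.059e-11 / (2.570e-06)^2
  = 1.059e-11 / 6.6049e-12 ≈ 1.6034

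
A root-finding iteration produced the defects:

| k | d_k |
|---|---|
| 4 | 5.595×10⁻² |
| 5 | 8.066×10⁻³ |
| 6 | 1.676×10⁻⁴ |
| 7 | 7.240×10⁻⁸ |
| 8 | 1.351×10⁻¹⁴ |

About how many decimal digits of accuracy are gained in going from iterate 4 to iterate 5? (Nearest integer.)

Digits gained ≈ log₁₀(d_4/d_5) = log₁₀(5.595×10⁻²/8.066×10⁻³) = log₁₀(6.93652) ≈ 0.841.

1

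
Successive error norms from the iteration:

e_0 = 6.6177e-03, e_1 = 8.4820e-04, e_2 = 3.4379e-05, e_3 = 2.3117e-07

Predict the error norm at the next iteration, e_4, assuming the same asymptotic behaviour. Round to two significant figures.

9.4e-11

First estimate the order: p ≈ ln(e_3/e_2) / ln(e_2/e_1) = ln(2.3117e-07/3.4379e-05)/ln(3.4379e-05/8.4820e-04) = ln(0.00672416)/ln(0.0405317) ≈ 1.5604.
Then e_4 ≈ e_3·(e_3/e_2)^p = 2.3117e-07·(0.00672416)^1.5604 = 2.3117e-07·0.000407611 ≈ 9.423e-11.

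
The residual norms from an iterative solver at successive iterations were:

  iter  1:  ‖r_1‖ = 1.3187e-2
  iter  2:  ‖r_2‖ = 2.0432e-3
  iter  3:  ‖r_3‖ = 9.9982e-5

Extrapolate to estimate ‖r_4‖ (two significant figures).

7.6e-7

First estimate the order: p ≈ ln(‖r_3‖/‖r_2‖) / ln(‖r_2‖/‖r_1‖) = ln(9.9982e-5/2.0432e-3)/ln(2.0432e-3/1.3187e-2) = ln(0.048934)/ln(0.15494) ≈ 1.6181.
Then ‖r_4‖ ≈ ‖r_3‖·(‖r_3‖/‖r_2‖)^p = 9.9982e-5·(0.048934)^1.6181 = 9.9982e-5·0.00757982 ≈ 7.578e-07.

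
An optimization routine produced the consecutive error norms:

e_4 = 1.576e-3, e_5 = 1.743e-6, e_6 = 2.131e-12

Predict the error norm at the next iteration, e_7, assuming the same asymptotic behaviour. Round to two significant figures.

First estimate the order: p ≈ ln(e_6/e_5) / ln(e_5/e_4) = ln(2.131e-12/1.743e-6)/ln(1.743e-6/1.576e-3) = ln(1.2226e-06)/ln(0.00110596) ≈ 2.0001.
Then e_7 ≈ e_6·(e_6/e_5)^p = 2.131e-12·(1.2226e-06)^2.0001 = 2.131e-12·1.49272e-12 ≈ 3.181e-24.

3.2e-24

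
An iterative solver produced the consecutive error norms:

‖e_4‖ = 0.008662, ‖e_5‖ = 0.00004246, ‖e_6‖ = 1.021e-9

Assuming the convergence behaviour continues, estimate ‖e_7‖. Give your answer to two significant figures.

5.9e-19

First estimate the order: p ≈ ln(‖e_6‖/‖e_5‖) / ln(‖e_5‖/‖e_4‖) = ln(1.021e-9/0.00004246)/ln(0.00004246/0.008662) = ln(2.40462e-05)/ln(0.00490187) ≈ 1.9999.
Then ‖e_7‖ ≈ ‖e_6‖·(‖e_6‖/‖e_5‖)^p = 1.021e-9·(2.40462e-05)^1.9999 = 1.021e-9·5.78835e-10 ≈ 5.91e-19.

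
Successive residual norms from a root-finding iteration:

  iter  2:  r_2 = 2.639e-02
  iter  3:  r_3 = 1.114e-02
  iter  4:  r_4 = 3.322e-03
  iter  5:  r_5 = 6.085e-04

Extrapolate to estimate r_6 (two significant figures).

5.6e-5

First estimate the order: p ≈ ln(r_5/r_4) / ln(r_4/r_3) = ln(6.085e-04/3.322e-03)/ln(3.322e-03/1.114e-02) = ln(0.183173)/ln(0.298205) ≈ 1.4028.
Then r_6 ≈ r_5·(r_5/r_4)^p = 6.085e-04·(0.183173)^1.4028 = 6.085e-04·0.0924575 ≈ 5.626e-05.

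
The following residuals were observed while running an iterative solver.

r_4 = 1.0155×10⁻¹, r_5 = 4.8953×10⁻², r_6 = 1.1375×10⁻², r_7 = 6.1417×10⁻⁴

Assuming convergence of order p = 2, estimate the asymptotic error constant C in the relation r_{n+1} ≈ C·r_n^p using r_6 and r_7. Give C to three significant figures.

C ≈ r_7 / r_6^2
  = 6.1417×10⁻⁴ / (1.1375×10⁻²)^2
  = 6.1417×10⁻⁴ / 0.000129391 ≈ 4.7466

4.75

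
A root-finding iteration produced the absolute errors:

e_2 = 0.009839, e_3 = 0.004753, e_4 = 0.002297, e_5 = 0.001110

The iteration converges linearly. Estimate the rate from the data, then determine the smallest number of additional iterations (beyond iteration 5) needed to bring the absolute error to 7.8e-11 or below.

23

Rate ρ ≈ e_5/e_4 = 0.001110/0.002297 = 0.4832.
After j more steps, e_{5+j} ≈ 0.001110·ρ^j; need ρ^j ≤ 7.8e-11/0.001110 = 7.02703e-08.
j ≥ ln(7.02703e-08)/ln(0.4832) = -16.4709/-0.72732 = 22.646.
So 23 more iterations are needed.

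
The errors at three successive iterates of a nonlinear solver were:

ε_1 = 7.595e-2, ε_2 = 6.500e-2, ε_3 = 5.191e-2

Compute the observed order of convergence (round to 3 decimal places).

1.444

p ≈ ln(ε_3/ε_2) / ln(ε_2/ε_1)
  = ln(5.191e-2/6.500e-2) / ln(6.500e-2/7.595e-2)
  = ln(0.798615) / ln(0.855826)
  = -0.224876 / -0.155688 ≈ 1.444402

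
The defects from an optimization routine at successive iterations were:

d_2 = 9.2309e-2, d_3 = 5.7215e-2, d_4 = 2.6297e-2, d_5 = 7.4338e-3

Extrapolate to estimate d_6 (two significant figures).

9.5e-4

First estimate the order: p ≈ ln(d_5/d_4) / ln(d_4/d_3) = ln(7.4338e-3/2.6297e-2)/ln(2.6297e-2/5.7215e-2) = ln(0.282686)/ln(0.459617) ≈ 1.6253.
Then d_6 ≈ d_5·(d_5/d_4)^p = 7.4338e-3·(0.282686)^1.6253 = 7.4338e-3·0.128294 ≈ 0.0009537.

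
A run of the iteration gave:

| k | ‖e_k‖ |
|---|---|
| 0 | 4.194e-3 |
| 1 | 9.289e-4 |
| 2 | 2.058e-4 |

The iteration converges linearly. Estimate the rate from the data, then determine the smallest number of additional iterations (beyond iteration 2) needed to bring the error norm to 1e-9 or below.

9

Rate ρ ≈ ‖e_2‖/‖e_1‖ = 2.058e-4/9.289e-4 = 0.2216.
After j more steps, ‖e_{2+j}‖ ≈ 2.058e-4·ρ^j; need ρ^j ≤ 1e-9/2.058e-4 = 4.85909e-06.
j ≥ ln(4.85909e-06)/ln(0.2216) = -12.2347/-1.50688 = 8.119.
So 9 more iterations are needed.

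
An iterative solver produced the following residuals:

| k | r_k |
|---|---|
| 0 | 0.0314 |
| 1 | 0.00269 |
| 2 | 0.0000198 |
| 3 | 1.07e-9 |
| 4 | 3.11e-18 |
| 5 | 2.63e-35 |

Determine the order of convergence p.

2

Consecutive ratios: r_5/r_4 = 2.63e-35/3.11e-18 = 8.45659e-18, r_4/r_3 = 3.11e-18/1.07e-9 = 2.90654e-09.
p ≈ ln(8.45659e-18)/ln(2.90654e-09) = -39.3116/-19.6563 ≈ 2.00.
So the convergence is quadratic (order 2).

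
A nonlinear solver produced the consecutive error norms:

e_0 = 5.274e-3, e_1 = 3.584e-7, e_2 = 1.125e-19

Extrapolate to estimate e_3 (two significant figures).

3.5e-57

First estimate the order: p ≈ ln(e_2/e_1) / ln(e_1/e_0) = ln(1.125e-19/3.584e-7)/ln(3.584e-7/5.274e-3) = ln(3.13895e-13)/ln(6.7956e-05) ≈ 3.0000.
Then e_3 ≈ e_2·(e_2/e_1)^p = 1.125e-19·(3.13895e-13)^3.0000 = 1.125e-19·3.09281e-38 ≈ 3.479e-57.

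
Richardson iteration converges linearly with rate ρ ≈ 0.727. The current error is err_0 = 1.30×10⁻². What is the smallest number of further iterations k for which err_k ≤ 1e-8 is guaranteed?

After k steps, err_k ≈ 1.30×10⁻²·0.727^k.
Need 0.727^k ≤ 1e-8/1.30×10⁻² = 7.69231e-07.
k ≥ ln(7.69231e-07)/ln(0.727) = -14.0779/-0.31883 = 44.155.
Smallest integer k = 45.

45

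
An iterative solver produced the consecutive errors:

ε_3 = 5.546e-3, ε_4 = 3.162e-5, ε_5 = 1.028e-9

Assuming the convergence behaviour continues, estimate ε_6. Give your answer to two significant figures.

1.1e-18

First estimate the order: p ≈ ln(ε_5/ε_4) / ln(ε_4/ε_3) = ln(1.028e-9/3.162e-5)/ln(3.162e-5/5.546e-3) = ln(3.25111e-05)/ln(0.00570141) ≈ 2.0000.
Then ε_6 ≈ ε_5·(ε_5/ε_4)^p = 1.028e-9·(3.25111e-05)^2.0000 = 1.028e-9·1.05697e-09 ≈ 1.087e-18.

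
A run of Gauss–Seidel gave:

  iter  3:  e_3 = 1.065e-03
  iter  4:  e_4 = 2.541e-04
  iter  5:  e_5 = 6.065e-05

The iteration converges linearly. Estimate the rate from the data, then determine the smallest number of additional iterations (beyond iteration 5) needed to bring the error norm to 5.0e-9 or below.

7

Rate ρ ≈ e_5/e_4 = 6.065e-05/2.541e-04 = 0.2387.
After j more steps, e_{5+j} ≈ 6.065e-05·ρ^j; need ρ^j ≤ 5.0e-9/6.065e-05 = 8.24402e-05.
j ≥ ln(8.24402e-05)/ln(0.2387) = -9.4034/-1.43255 = 6.564.
So 7 more iterations are needed.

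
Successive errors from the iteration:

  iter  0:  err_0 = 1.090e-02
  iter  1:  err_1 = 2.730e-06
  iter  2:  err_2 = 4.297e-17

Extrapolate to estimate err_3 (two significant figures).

1.7e-49

First estimate the order: p ≈ ln(err_2/err_1) / ln(err_1/err_0) = ln(4.297e-17/2.730e-06)/ln(2.730e-06/1.090e-02) = ln(1.57399e-11)/ln(0.000250459) ≈ 2.9998.
Then err_3 ≈ err_2·(err_2/err_1)^p = 4.297e-17·(1.57399e-11)^2.9998 = 4.297e-17·3.91892e-33 ≈ 1.684e-49.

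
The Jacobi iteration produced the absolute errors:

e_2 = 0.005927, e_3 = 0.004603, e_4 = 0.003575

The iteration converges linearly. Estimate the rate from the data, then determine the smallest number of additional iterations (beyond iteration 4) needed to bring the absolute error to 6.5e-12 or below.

Rate ρ ≈ e_4/e_3 = 0.003575/0.004603 = 0.7767.
After j more steps, e_{4+j} ≈ 0.003575·ρ^j; need ρ^j ≤ 6.5e-12/0.003575 = 1.81818e-09.
j ≥ ln(1.81818e-09)/ln(0.7767) = -20.1254/-0.25270 = 79.641.
So 80 more iterations are needed.

80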